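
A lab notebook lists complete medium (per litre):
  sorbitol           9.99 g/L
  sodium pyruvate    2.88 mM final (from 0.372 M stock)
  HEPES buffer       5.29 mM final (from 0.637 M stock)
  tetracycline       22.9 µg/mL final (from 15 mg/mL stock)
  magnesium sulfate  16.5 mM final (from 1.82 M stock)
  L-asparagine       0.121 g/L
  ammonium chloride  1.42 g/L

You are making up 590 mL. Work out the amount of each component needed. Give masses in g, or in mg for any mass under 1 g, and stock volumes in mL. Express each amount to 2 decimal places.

Scale factor relative to 1 L: 0.59.
sorbitol: 9.99 g/L × 0.59 L = 5.89 g
sodium pyruvate: dilute stock: 2.88 mM × 590 mL ÷ 372 mM = 4.57 mL
HEPES buffer: C1V1 = C2V2 → 5.29 mM × 590 mL ÷ 637 mM = 4.90 mL
tetracycline: C1V1 = C2V2 → 22.9 µg/mL × 590 mL ÷ 15000 µg/mL = 0.90 mL
magnesium sulfate: V = C2·V2/C1 = 16.5 mM × 590 mL ÷ 1820 mM = 5.35 mL
L-asparagine: 0.121 g/L × 0.59 L = 0.07139 g = 71.39 mg
ammonium chloride: 1.42 g/L × 0.59 L = 0.8378 g = 837.80 mg

sorbitol 5.89 g; sodium pyruvate 4.57 mL; HEPES buffer 4.90 mL; tetracycline 0.90 mL; magnesium sulfate 5.35 mL; L-asparagine 71.39 mg; ammonium chloride 837.80 mg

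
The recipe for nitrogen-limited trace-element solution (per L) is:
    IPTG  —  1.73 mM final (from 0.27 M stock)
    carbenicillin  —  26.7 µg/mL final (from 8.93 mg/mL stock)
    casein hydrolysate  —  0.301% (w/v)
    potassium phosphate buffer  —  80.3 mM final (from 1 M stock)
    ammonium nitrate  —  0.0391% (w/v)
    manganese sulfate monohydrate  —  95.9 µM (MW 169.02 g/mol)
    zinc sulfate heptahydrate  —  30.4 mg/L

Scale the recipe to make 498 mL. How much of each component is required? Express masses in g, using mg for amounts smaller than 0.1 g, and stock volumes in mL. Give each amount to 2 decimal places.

IPTG 3.19 mL; carbenicillin 1.49 mL; casein hydrolysate 1.50 g; potassium phosphate buffer 39.99 mL; ammonium nitrate 0.19 g; manganese sulfate monohydrate 8.07 mg; zinc sulfate heptahydrate 15.14 mg

Scale factor relative to 1 L: 0.498.
IPTG: dilute stock: 1.73 mM × 498 mL ÷ 270 mM = 3.19 mL
carbenicillin: dilute stock: 26.7 µg/mL × 498 mL ÷ 8930 µg/mL = 1.49 mL
casein hydrolysate: 0.301 g per 100 mL × 498 mL ÷ 100 = 1.50 g
potassium phosphate buffer: dilute stock: 80.3 mM × 498 mL ÷ 1000 mM = 39.99 mL
ammonium nitrate: 0.0391% w/v = 0.391 g/L → 0.391 × 0.498 L = 0.19 g
manganese sulfate monohydrate: 95.9 µmol/L × 169.02 g/mol × 0.498 L ÷ 1000 = 8.07 mg
zinc sulfate heptahydrate: 30.4 mg/L × 0.498 L = 15.14 mg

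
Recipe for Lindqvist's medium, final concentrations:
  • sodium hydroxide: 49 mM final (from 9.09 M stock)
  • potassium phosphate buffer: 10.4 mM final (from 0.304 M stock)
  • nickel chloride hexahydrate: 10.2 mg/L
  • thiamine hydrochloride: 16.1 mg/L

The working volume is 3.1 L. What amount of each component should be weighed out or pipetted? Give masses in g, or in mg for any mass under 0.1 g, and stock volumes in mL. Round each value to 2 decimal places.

sodium hydroxide 16.71 mL; potassium phosphate buffer 106.05 mL; nickel chloride hexahydrate 31.62 mg; thiamine hydrochloride 49.91 mg

Working volume: 3.1 L.
sodium hydroxide: C1V1 = C2V2 → 49 mM × 3100 mL ÷ 9090 mM = 16.71 mL
potassium phosphate buffer: C1V1 = C2V2 → 10.4 mM × 3100 mL ÷ 304 mM = 106.05 mL
nickel chloride hexahydrate: 10.2 mg/L × 3.1 L = 31.62 mg
thiamine hydrochloride: 16.1 mg/L × 3.1 L = 49.91 mg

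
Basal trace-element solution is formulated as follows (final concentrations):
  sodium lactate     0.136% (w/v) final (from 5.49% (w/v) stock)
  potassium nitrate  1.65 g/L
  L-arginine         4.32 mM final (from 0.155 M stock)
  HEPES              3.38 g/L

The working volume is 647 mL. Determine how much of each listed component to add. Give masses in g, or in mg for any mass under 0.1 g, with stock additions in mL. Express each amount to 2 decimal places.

Scale factor relative to 1 L: 0.647.
sodium lactate: dilute stock: 0.136% ÷ 5.49% × 647 mL = 16.03 mL
potassium nitrate: 1.65 g/L × 0.647 L = 1.07 g
L-arginine: V = C2·V2/C1 = 4.32 mM × 647 mL ÷ 155 mM = 18.03 mL
HEPES: 3.38 g/L × 0.647 L = 2.19 g

sodium lactate 16.03 mL; potassium nitrate 1.07 g; L-arginine 18.03 mL; HEPES 2.19 g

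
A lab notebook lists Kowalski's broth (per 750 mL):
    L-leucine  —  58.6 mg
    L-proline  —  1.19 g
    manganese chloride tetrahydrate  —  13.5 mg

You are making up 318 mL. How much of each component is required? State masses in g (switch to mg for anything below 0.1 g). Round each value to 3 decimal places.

Ratio of target to recipe volume: 318 / 750 = 0.424.
L-leucine: 58.6 mg × (318 mL / 750 mL) = 24.846 mg
L-proline: 1.19 g × (318 mL / 750 mL) = 0.505 g
manganese chloride tetrahydrate: 13.5 mg × (318 mL / 750 mL) = 5.724 mg

L-leucine 24.846 mg; L-proline 0.505 g; manganese chloride tetrahydrate 5.724 mg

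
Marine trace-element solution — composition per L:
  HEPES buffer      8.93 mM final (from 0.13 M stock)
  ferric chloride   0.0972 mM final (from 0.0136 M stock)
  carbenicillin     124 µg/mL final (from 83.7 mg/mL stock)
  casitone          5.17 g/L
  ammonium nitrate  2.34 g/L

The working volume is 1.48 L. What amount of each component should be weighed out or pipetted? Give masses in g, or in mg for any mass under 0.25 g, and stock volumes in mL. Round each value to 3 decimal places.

Scale factor relative to 1 L: 1.48.
HEPES buffer: V = C2·V2/C1 = 8.93 mM × 1480 mL ÷ 130 mM = 101.665 mL
ferric chloride: C1V1 = C2V2 → 0.0972 mM × 1480 mL ÷ 13.6 mM = 10.578 mL
carbenicillin: dilute stock: 124 µg/mL × 1480 mL ÷ 83700 µg/mL = 2.193 mL
casitone: 5.17 g/L × 1.48 L = 7.652 g
ammonium nitrate: 2.34 g/L × 1.48 L = 3.463 g

HEPES buffer 101.665 mL; ferric chloride 10.578 mL; carbenicillin 2.193 mL; casitone 7.652 g; ammonium nitrate 3.463 g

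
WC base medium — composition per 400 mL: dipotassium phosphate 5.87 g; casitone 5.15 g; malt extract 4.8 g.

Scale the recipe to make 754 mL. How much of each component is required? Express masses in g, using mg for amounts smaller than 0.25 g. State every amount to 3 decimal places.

dipotassium phosphate 11.065 g; casitone 9.708 g; malt extract 9.048 g

Ratio of target to recipe volume: 754 / 400 = 1.885.
dipotassium phosphate: 5.87 g × (754 mL / 400 mL) = 11.065 g
casitone: 5.15 g × (754 mL / 400 mL) = 9.708 g
malt extract: 4.8 g × (754 mL / 400 mL) = 9.048 g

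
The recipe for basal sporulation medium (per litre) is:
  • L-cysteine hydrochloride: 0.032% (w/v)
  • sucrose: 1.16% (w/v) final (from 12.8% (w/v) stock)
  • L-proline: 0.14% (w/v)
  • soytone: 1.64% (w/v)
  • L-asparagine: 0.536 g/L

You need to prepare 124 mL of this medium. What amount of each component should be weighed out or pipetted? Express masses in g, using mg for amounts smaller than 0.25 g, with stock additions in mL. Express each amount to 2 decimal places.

Target volume = 124 mL = 0.124 L.
L-cysteine hydrochloride: 0.032% w/v = 0.32 g/L → 0.32 × 0.124 L = 0.03968 g = 39.68 mg
sucrose: C1V1 = C2V2 → 1.16% ÷ 12.8% × 124 mL = 11.24 mL
L-proline: 0.14 g per 100 mL × 124 mL ÷ 100 = 0.1736 g = 173.60 mg
soytone: 1.64% w/v = 16.4 g/L → 16.4 × 0.124 L = 2.03 g
L-asparagine: 0.536 g/L × 0.124 L = 0.066464 g = 66.46 mg

L-cysteine hydrochloride 39.68 mg; sucrose 11.24 mL; L-proline 173.60 mg; soytone 2.03 g; L-asparagine 66.46 mg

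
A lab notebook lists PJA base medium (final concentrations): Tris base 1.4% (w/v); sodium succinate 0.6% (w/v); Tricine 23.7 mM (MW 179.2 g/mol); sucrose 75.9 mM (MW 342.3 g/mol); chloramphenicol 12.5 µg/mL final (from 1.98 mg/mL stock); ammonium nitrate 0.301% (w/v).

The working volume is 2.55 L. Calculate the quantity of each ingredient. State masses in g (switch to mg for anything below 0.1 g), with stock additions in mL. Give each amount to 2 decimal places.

Tris base 35.70 g; sodium succinate 15.30 g; Tricine 10.83 g; sucrose 66.25 g; chloramphenicol 16.10 mL; ammonium nitrate 7.68 g

Working volume: 2.55 L.
Tris base: 1.4% w/v = 14 g/L → 14 × 2.55 L = 35.70 g
sodium succinate: 0.6 g per 100 mL × 2550 mL ÷ 100 = 15.30 g
Tricine: 23.7 mmol/L × 179.2 g/mol × 2.55 L ÷ 1000 = 10.83 g
sucrose: 75.9 mmol/L × 342.3 g/mol × 2.55 L ÷ 1000 = 66.25 g
chloramphenicol: dilute stock: 12.5 µg/mL × 2550 mL ÷ 1980 µg/mL = 16.10 mL
ammonium nitrate: 0.301 g per 100 mL × 2550 mL ÷ 100 = 7.68 g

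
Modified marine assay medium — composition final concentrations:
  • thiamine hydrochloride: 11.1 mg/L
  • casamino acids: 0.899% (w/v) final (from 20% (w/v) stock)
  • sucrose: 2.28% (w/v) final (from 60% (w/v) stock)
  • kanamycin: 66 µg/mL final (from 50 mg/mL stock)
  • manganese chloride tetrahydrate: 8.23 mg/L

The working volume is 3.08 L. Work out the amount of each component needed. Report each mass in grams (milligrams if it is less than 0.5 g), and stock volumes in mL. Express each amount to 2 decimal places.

thiamine hydrochloride 34.19 mg; casamino acids 138.45 mL; sucrose 117.04 mL; kanamycin 4.07 mL; manganese chloride tetrahydrate 25.35 mg

Working volume: 3.08 L.
thiamine hydrochloride: 11.1 mg/L × 3.08 L = 34.19 mg
casamino acids: V = C2·V2/C1 = 0.899% ÷ 20% × 3080 mL = 138.45 mL
sucrose: C1V1 = C2V2 → 2.28% ÷ 60% × 3080 mL = 117.04 mL
kanamycin: V = C2·V2/C1 = 66 µg/mL × 3080 mL ÷ 50000 µg/mL = 4.07 mL
manganese chloride tetrahydrate: 8.23 mg/L × 3.08 L = 25.35 mg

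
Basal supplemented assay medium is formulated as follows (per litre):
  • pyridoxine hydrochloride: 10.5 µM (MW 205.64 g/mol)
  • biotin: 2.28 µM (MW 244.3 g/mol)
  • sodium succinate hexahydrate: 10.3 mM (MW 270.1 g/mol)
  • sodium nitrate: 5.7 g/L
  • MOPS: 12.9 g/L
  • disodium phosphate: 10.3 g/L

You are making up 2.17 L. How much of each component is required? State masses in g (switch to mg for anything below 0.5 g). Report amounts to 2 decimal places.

pyridoxine hydrochloride 4.69 mg; biotin 1.21 mg; sodium succinate hexahydrate 6.04 g; sodium nitrate 12.37 g; MOPS 27.99 g; disodium phosphate 22.35 g

Working volume: 2.17 L.
pyridoxine hydrochloride: 10.5 µmol/L × 205.64 g/mol × 2.17 L ÷ 1000 = 4.69 mg
biotin: 2.28 µmol/L × 244.3 g/mol × 2.17 L ÷ 1000 = 1.21 mg
sodium succinate hexahydrate: 10.3 mmol/L × 270.1 g/mol × 2.17 L ÷ 1000 = 6.04 g
sodium nitrate: 5.7 g/L × 2.17 L = 12.37 g
MOPS: 12.9 g/L × 2.17 L = 27.99 g
disodium phosphate: 10.3 g/L × 2.17 L = 22.35 g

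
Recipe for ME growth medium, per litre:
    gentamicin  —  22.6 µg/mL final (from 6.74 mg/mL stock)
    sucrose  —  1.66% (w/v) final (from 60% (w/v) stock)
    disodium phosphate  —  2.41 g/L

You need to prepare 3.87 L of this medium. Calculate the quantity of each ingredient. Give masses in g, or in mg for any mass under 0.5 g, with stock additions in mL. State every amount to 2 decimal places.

gentamicin 12.98 mL; sucrose 107.07 mL; disodium phosphate 9.33 g

Working volume: 3.87 L.
gentamicin: dilute stock: 22.6 µg/mL × 3870 mL ÷ 6740 µg/mL = 12.98 mL
sucrose: dilute stock: 1.66% ÷ 60% × 3870 mL = 107.07 mL
disodium phosphate: 2.41 g/L × 3.87 L = 9.33 g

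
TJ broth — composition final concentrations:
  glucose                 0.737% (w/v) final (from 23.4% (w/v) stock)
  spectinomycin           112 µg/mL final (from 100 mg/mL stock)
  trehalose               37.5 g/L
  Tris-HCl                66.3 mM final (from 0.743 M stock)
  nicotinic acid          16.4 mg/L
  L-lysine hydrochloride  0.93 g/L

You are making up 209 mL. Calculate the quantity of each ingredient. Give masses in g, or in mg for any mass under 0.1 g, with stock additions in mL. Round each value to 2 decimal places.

Scale factor relative to 1 L: 0.209.
glucose: C1V1 = C2V2 → 0.737% ÷ 23.4% × 209 mL = 6.58 mL
spectinomycin: V = C2·V2/C1 = 112 µg/mL × 209 mL ÷ 100000 µg/mL = 0.23 mL
trehalose: 37.5 g/L × 0.209 L = 7.84 g
Tris-HCl: V = C2·V2/C1 = 66.3 mM × 209 mL ÷ 743 mM = 18.65 mL
nicotinic acid: 16.4 mg/L × 0.209 L = 3.43 mg
L-lysine hydrochloride: 0.93 g/L × 0.209 L = 0.19 g

glucose 6.58 mL; spectinomycin 0.23 mL; trehalose 7.84 g; Tris-HCl 18.65 mL; nicotinic acid 3.43 mg; L-lysine hydrochloride 0.19 g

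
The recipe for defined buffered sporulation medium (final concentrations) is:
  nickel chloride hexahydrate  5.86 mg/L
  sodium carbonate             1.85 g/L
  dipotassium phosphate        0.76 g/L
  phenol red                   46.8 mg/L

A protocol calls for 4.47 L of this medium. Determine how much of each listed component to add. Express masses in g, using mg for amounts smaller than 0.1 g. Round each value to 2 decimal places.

Scale factor relative to 1 L: 4.47.
nickel chloride hexahydrate: 5.86 mg/L × 4.47 L = 26.19 mg
sodium carbonate: 1.85 g/L × 4.47 L = 8.27 g
dipotassium phosphate: 0.76 g/L × 4.47 L = 3.40 g
phenol red: 46.8 mg/L × 4.47 L = 209.196 mg = 0.21 g

nickel chloride hexahydrate 26.19 mg; sodium carbonate 8.27 g; dipotassium phosphate 3.40 g; phenol red 0.21 g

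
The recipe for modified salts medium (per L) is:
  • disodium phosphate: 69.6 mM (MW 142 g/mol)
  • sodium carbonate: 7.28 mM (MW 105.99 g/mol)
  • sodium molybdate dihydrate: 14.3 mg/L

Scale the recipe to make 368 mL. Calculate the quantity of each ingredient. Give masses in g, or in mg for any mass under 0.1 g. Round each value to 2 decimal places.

Working volume: 368 mL = 0.368 L.
disodium phosphate: 69.6 mmol/L × 142 g/mol × 0.368 L ÷ 1000 = 3.64 g
sodium carbonate: 7.28 mmol/L × 105.99 g/mol × 0.368 L ÷ 1000 = 0.28 g
sodium molybdate dihydrate: 14.3 mg/L × 0.368 L = 5.26 mg

disodium phosphate 3.64 g; sodium carbonate 0.28 g; sodium molybdate dihydrate 5.26 mg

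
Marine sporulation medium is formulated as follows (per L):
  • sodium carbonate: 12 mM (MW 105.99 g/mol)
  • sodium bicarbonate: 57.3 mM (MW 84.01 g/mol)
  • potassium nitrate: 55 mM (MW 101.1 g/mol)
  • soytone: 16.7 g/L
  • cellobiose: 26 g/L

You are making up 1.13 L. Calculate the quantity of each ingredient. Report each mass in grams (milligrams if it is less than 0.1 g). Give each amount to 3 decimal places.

Working volume: 1.13 L.
sodium carbonate: 12 mmol/L × 105.99 g/mol × 1.13 L ÷ 1000 = 1.437 g
sodium bicarbonate: 57.3 mmol/L × 84.01 g/mol × 1.13 L ÷ 1000 = 5.440 g
potassium nitrate: 55 mmol/L × 101.1 g/mol × 1.13 L ÷ 1000 = 6.283 g
soytone: 16.7 g/L × 1.13 L = 18.871 g
cellobiose: 26 g/L × 1.13 L = 29.380 g

sodium carbonate 1.437 g; sodium bicarbonate 5.440 g; potassium nitrate 6.283 g; soytone 18.871 g; cellobiose 29.380 g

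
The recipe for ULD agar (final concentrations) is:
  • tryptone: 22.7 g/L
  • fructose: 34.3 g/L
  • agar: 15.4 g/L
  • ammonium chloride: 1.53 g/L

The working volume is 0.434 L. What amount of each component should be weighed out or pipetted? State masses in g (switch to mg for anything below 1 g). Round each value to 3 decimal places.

Working volume: 0.434 L.
tryptone: 22.7 g/L × 0.434 L = 9.852 g
fructose: 34.3 g/L × 0.434 L = 14.886 g
agar: 15.4 g/L × 0.434 L = 6.684 g
ammonium chloride: 1.53 g/L × 0.434 L = 0.66402 g = 664.020 mg

tryptone 9.852 g; fructose 14.886 g; agar 6.684 g; ammonium chloride 664.020 mg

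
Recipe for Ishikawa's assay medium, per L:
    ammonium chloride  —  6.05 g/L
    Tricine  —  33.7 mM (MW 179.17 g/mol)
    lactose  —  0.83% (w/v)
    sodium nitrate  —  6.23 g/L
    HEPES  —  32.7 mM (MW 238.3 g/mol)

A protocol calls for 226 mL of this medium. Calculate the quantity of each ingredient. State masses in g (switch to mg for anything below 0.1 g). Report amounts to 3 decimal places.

ammonium chloride 1.367 g; Tricine 1.365 g; lactose 1.876 g; sodium nitrate 1.408 g; HEPES 1.761 g

Working volume: 226 mL = 0.226 L.
ammonium chloride: 6.05 g/L × 0.226 L = 1.367 g
Tricine: 33.7 mmol/L × 179.17 g/mol × 0.226 L ÷ 1000 = 1.365 g
lactose: 0.83% w/v = 8.3 g/L → 8.3 × 0.226 L = 1.876 g
sodium nitrate: 6.23 g/L × 0.226 L = 1.408 g
HEPES: 32.7 mmol/L × 238.3 g/mol × 0.226 L ÷ 1000 = 1.761 g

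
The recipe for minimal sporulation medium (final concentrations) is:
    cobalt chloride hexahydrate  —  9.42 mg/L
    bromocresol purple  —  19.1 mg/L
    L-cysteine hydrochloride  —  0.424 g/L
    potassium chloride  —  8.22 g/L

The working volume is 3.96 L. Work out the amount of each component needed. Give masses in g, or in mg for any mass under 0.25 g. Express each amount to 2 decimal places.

Scale factor relative to 1 L: 3.96.
cobalt chloride hexahydrate: 9.42 mg/L × 3.96 L = 37.30 mg
bromocresol purple: 19.1 mg/L × 3.96 L = 75.64 mg
L-cysteine hydrochloride: 0.424 g/L × 3.96 L = 1.68 g
potassium chloride: 8.22 g/L × 3.96 L = 32.55 g

cobalt chloride hexahydrate 37.30 mg; bromocresol purple 75.64 mg; L-cysteine hydrochloride 1.68 g; potassium chloride 32.55 g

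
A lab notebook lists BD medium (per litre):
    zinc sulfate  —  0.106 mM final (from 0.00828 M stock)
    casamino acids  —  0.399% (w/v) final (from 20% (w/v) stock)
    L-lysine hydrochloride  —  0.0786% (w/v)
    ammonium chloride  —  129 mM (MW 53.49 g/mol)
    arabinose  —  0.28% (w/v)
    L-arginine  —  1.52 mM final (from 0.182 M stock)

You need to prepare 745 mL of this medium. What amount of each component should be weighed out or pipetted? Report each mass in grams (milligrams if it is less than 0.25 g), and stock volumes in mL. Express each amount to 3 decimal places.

zinc sulfate 9.537 mL; casamino acids 14.863 mL; L-lysine hydrochloride 0.586 g; ammonium chloride 5.141 g; arabinose 2.086 g; L-arginine 6.222 mL

Scale factor relative to 1 L: 0.745.
zinc sulfate: C1V1 = C2V2 → 0.106 mM × 745 mL ÷ 8.28 mM = 9.537 mL
casamino acids: C1V1 = C2V2 → 0.399% ÷ 20% × 745 mL = 14.863 mL
L-lysine hydrochloride: 0.0786 g per 100 mL × 745 mL ÷ 100 = 0.586 g
ammonium chloride: 129 mmol/L × 53.49 g/mol × 0.745 L ÷ 1000 = 5.141 g
arabinose: 0.28 g per 100 mL × 745 mL ÷ 100 = 2.086 g
L-arginine: C1V1 = C2V2 → 1.52 mM × 745 mL ÷ 182 mM = 6.222 mL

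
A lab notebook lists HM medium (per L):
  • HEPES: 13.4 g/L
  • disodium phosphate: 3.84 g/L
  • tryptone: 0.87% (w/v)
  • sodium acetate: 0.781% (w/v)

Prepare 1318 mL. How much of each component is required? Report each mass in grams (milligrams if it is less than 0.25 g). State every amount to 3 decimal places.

Scale factor relative to 1 L: 1.318.
HEPES: 13.4 g/L × 1.318 L = 17.661 g
disodium phosphate: 3.84 g/L × 1.318 L = 5.061 g
tryptone: 0.87 g per 100 mL × 1318 mL ÷ 100 = 11.467 g
sodium acetate: 0.781 g per 100 mL × 1318 mL ÷ 100 = 10.294 g

HEPES 17.661 g; disodium phosphate 5.061 g; tryptone 11.467 g; sodium acetate 10.294 g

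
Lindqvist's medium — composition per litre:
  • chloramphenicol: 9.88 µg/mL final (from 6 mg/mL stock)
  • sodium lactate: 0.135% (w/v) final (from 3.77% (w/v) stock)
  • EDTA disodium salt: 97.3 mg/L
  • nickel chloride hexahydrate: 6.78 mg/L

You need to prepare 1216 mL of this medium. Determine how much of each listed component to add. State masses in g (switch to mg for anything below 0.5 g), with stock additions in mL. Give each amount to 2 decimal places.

chloramphenicol 2.00 mL; sodium lactate 43.54 mL; EDTA disodium salt 118.32 mg; nickel chloride hexahydrate 8.24 mg

Target volume = 1216 mL = 1.216 L.
chloramphenicol: V = C2·V2/C1 = 9.88 µg/mL × 1216 mL ÷ 6000 µg/mL = 2.00 mL
sodium lactate: dilute stock: 0.135% ÷ 3.77% × 1216 mL = 43.54 mL
EDTA disodium salt: 97.3 mg/L × 1.216 L = 118.32 mg
nickel chloride hexahydrate: 6.78 mg/L × 1.216 L = 8.24 mg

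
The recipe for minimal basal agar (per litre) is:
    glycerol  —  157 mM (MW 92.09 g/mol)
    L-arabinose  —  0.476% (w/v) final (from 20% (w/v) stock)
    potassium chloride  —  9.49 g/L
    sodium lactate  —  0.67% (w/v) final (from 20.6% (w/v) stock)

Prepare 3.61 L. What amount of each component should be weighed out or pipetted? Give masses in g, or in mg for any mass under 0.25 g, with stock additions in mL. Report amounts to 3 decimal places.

glycerol 52.194 g; L-arabinose 85.918 mL; potassium chloride 34.259 g; sodium lactate 117.413 mL

Working volume: 3.61 L.
glycerol: 157 mmol/L × 92.09 g/mol × 3.61 L ÷ 1000 = 52.194 g
L-arabinose: V = C2·V2/C1 = 0.476% ÷ 20% × 3610 mL = 85.918 mL
potassium chloride: 9.49 g/L × 3.61 L = 34.259 g
sodium lactate: V = C2·V2/C1 = 0.67% ÷ 20.6% × 3610 mL = 117.413 mL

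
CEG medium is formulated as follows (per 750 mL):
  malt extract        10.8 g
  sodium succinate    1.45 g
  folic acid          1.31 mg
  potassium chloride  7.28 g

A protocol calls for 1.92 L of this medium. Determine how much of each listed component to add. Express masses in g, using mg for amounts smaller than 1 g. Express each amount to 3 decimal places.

Scale factor = 1920 mL / 750 mL = 2.56.
malt extract: 10.8 g × (1920 mL / 750 mL) = 27.648 g
sodium succinate: 1.45 g × (1920 mL / 750 mL) = 3.712 g
folic acid: 1.31 mg × (1920 mL / 750 mL) = 3.354 mg
potassium chloride: 7.28 g × (1920 mL / 750 mL) = 18.637 g

malt extract 27.648 g; sodium succinate 3.712 g; folic acid 3.354 mg; potassium chloride 18.637 g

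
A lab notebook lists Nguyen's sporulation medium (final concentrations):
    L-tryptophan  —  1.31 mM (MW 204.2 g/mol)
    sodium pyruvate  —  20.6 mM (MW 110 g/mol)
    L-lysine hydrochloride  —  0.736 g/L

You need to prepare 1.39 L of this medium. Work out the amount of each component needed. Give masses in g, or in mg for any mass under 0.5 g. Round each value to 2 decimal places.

L-tryptophan 371.83 mg; sodium pyruvate 3.15 g; L-lysine hydrochloride 1.02 g

Working volume: 1.39 L.
L-tryptophan: 1.31 mmol/L × 204.2 mg/mmol × 1.39 L = 371.83 mg
sodium pyruvate: 20.6 mmol/L × 110 g/mol × 1.39 L ÷ 1000 = 3.15 g
L-lysine hydrochloride: 0.736 g/L × 1.39 L = 1.02 g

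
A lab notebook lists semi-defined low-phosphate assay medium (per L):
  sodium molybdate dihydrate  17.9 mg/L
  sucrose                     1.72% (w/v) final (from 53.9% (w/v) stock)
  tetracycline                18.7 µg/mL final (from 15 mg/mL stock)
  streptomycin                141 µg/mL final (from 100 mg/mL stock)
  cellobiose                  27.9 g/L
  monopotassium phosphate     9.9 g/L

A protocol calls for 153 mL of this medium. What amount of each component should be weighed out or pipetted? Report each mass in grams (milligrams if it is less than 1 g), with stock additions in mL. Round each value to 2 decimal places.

sodium molybdate dihydrate 2.74 mg; sucrose 4.88 mL; tetracycline 0.19 mL; streptomycin 0.22 mL; cellobiose 4.27 g; monopotassium phosphate 1.51 g

Working volume: 153 mL = 0.153 L.
sodium molybdate dihydrate: 17.9 mg/L × 0.153 L = 2.74 mg
sucrose: V = C2·V2/C1 = 1.72% ÷ 53.9% × 153 mL = 4.88 mL
tetracycline: V = C2·V2/C1 = 18.7 µg/mL × 153 mL ÷ 15000 µg/mL = 0.19 mL
streptomycin: dilute stock: 141 µg/mL × 153 mL ÷ 100000 µg/mL = 0.22 mL
cellobiose: 27.9 g/L × 0.153 L = 4.27 g
monopotassium phosphate: 9.9 g/L × 0.153 L = 1.51 g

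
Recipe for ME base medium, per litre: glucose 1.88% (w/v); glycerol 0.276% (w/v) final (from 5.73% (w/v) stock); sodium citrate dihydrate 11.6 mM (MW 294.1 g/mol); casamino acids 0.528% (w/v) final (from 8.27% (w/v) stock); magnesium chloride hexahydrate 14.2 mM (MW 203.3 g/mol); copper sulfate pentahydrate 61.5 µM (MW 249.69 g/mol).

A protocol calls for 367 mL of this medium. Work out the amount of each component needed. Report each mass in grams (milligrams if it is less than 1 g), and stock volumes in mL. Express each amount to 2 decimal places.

glucose 6.90 g; glycerol 17.68 mL; sodium citrate dihydrate 1.25 g; casamino acids 23.43 mL; magnesium chloride hexahydrate 1.06 g; copper sulfate pentahydrate 5.64 mg

Target volume = 367 mL = 0.367 L.
glucose: 1.88 g per 100 mL × 367 mL ÷ 100 = 6.90 g
glycerol: V = C2·V2/C1 = 0.276% ÷ 5.73% × 367 mL = 17.68 mL
sodium citrate dihydrate: 11.6 mmol/L × 294.1 g/mol × 0.367 L ÷ 1000 = 1.25 g
casamino acids: V = C2·V2/C1 = 0.528% ÷ 8.27% × 367 mL = 23.43 mL
magnesium chloride hexahydrate: 14.2 mmol/L × 203.3 g/mol × 0.367 L ÷ 1000 = 1.06 g
copper sulfate pentahydrate: 61.5 µmol/L × 249.69 g/mol × 0.367 L ÷ 1000 = 5.64 mg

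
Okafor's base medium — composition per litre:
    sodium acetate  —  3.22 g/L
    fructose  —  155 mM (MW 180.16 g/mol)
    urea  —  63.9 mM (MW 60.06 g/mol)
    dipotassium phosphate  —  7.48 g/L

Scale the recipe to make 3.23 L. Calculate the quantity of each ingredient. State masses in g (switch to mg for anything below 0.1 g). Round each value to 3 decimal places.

sodium acetate 10.401 g; fructose 90.197 g; urea 12.396 g; dipotassium phosphate 24.160 g

Working volume: 3.23 L.
sodium acetate: 3.22 g/L × 3.23 L = 10.401 g
fructose: 155 mmol/L × 180.16 g/mol × 3.23 L ÷ 1000 = 90.197 g
urea: 63.9 mmol/L × 60.06 g/mol × 3.23 L ÷ 1000 = 12.396 g
dipotassium phosphate: 7.48 g/L × 3.23 L = 24.160 g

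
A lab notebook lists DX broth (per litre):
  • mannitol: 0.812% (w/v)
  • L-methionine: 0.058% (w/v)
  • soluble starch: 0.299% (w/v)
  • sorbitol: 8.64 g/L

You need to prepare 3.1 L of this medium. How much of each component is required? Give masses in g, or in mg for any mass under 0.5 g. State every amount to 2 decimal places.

mannitol 25.17 g; L-methionine 1.80 g; soluble starch 9.27 g; sorbitol 26.78 g

Scale factor relative to 1 L: 3.1.
mannitol: 0.812% w/v = 8.12 g/L → 8.12 × 3.1 L = 25.17 g
L-methionine: 0.058% w/v = 0.58 g/L → 0.58 × 3.1 L = 1.80 g
soluble starch: 0.299% w/v = 2.99 g/L → 2.99 × 3.1 L = 9.27 g
sorbitol: 8.64 g/L × 3.1 L = 26.78 g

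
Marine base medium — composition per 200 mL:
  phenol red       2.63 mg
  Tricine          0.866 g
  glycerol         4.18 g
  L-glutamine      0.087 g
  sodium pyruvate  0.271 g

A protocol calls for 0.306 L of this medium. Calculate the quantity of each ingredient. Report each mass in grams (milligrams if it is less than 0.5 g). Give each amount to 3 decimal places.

Ratio of target to recipe volume: 306 / 200 = 1.53.
phenol red: 2.63 mg × (306 mL / 200 mL) = 4.024 mg
Tricine: 0.866 g × (306 mL / 200 mL) = 1.325 g
glycerol: 4.18 g × (306 mL / 200 mL) = 6.395 g
L-glutamine: 0.087 g × (306 mL / 200 mL) = 0.13311 g = 133.110 mg
sodium pyruvate: 0.271 g × (306 mL / 200 mL) = 0.41463 g = 414.630 mg

phenol red 4.024 mg; Tricine 1.325 g; glycerol 6.395 g; L-glutamine 133.110 mg; sodium pyruvate 414.630 mg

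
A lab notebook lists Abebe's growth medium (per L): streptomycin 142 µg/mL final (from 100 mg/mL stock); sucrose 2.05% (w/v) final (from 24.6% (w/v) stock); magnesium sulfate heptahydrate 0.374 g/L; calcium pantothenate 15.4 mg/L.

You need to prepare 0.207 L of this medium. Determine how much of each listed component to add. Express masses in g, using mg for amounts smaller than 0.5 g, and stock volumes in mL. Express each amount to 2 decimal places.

streptomycin 0.29 mL; sucrose 17.25 mL; magnesium sulfate heptahydrate 77.42 mg; calcium pantothenate 3.19 mg

Working volume: 0.207 L.
streptomycin: C1V1 = C2V2 → 142 µg/mL × 207 mL ÷ 100000 µg/mL = 0.29 mL
sucrose: V = C2·V2/C1 = 2.05% ÷ 24.6% × 207 mL = 17.25 mL
magnesium sulfate heptahydrate: 0.374 g/L × 0.207 L = 0.077418 g = 77.42 mg
calcium pantothenate: 15.4 mg/L × 0.207 L = 3.19 mg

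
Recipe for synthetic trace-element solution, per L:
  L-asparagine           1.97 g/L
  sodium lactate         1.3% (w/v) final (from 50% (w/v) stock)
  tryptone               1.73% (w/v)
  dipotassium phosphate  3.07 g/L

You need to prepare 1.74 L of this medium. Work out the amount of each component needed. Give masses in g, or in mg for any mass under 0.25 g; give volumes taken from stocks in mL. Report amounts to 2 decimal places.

L-asparagine 3.43 g; sodium lactate 45.24 mL; tryptone 30.10 g; dipotassium phosphate 5.34 g

Working volume: 1.74 L.
L-asparagine: 1.97 g/L × 1.74 L = 3.43 g
sodium lactate: C1V1 = C2V2 → 1.3% ÷ 50% × 1740 mL = 45.24 mL
tryptone: 1.73% w/v = 17.3 g/L → 17.3 × 1.74 L = 30.10 g
dipotassium phosphate: 3.07 g/L × 1.74 L = 5.34 g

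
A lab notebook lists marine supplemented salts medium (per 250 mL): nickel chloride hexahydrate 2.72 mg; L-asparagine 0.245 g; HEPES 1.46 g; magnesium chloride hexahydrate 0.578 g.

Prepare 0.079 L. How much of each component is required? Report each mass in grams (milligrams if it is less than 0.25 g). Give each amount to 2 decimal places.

nickel chloride hexahydrate 0.86 mg; L-asparagine 77.42 mg; HEPES 0.46 g; magnesium chloride hexahydrate 182.65 mg

Ratio of target to recipe volume: 79 / 250 = 0.316.
nickel chloride hexahydrate: 2.72 mg × (79 mL / 250 mL) = 0.86 mg
L-asparagine: 0.245 g × (79 mL / 250 mL) = 0.07742 g = 77.42 mg
HEPES: 1.46 g × (79 mL / 250 mL) = 0.46 g
magnesium chloride hexahydrate: 0.578 g × (79 mL / 250 mL) = 0.182648 g = 182.65 mg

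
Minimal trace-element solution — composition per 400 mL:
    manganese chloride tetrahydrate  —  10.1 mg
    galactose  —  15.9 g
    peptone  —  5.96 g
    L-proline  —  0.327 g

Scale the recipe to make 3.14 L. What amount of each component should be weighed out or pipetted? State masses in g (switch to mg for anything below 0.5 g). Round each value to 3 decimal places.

manganese chloride tetrahydrate 79.285 mg; galactose 124.815 g; peptone 46.786 g; L-proline 2.567 g

Scale factor = 3140 mL / 400 mL = 7.85.
manganese chloride tetrahydrate: 10.1 mg × (3140 mL / 400 mL) = 79.285 mg
galactose: 15.9 g × (3140 mL / 400 mL) = 124.815 g
peptone: 5.96 g × (3140 mL / 400 mL) = 46.786 g
L-proline: 0.327 g × (3140 mL / 400 mL) = 2.567 g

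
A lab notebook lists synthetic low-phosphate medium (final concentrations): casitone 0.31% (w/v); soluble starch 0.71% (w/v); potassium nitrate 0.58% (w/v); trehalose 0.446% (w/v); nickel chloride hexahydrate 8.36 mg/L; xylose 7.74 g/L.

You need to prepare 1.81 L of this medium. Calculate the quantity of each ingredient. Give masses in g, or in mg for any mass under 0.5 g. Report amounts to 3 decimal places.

casitone 5.611 g; soluble starch 12.851 g; potassium nitrate 10.498 g; trehalose 8.073 g; nickel chloride hexahydrate 15.132 mg; xylose 14.009 g

Scale factor relative to 1 L: 1.81.
casitone: 0.31% w/v = 3.1 g/L → 3.1 × 1.81 L = 5.611 g
soluble starch: 0.71 g per 100 mL × 1810 mL ÷ 100 = 12.851 g
potassium nitrate: 0.58 g per 100 mL × 1810 mL ÷ 100 = 10.498 g
trehalose: 0.446% w/v = 4.46 g/L → 4.46 × 1.81 L = 8.073 g
nickel chloride hexahydrate: 8.36 mg/L × 1.81 L = 15.132 mg
xylose: 7.74 g/L × 1.81 L = 14.009 g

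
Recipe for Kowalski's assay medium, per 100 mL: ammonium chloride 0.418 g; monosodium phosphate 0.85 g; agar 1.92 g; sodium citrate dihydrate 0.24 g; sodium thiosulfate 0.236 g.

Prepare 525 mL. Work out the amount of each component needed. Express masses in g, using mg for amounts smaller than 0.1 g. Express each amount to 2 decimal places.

Scale factor = 525 mL / 100 mL = 5.25.
ammonium chloride: 0.418 g × (525 mL / 100 mL) = 2.19 g
monosodium phosphate: 0.85 g × (525 mL / 100 mL) = 4.46 g
agar: 1.92 g × (525 mL / 100 mL) = 10.08 g
sodium citrate dihydrate: 0.24 g × (525 mL / 100 mL) = 1.26 g
sodium thiosulfate: 0.236 g × (525 mL / 100 mL) = 1.24 g

ammonium chloride 2.19 g; monosodium phosphate 4.46 g; agar 10.08 g; sodium citrate dihydrate 1.26 g; sodium thiosulfate 1.24 g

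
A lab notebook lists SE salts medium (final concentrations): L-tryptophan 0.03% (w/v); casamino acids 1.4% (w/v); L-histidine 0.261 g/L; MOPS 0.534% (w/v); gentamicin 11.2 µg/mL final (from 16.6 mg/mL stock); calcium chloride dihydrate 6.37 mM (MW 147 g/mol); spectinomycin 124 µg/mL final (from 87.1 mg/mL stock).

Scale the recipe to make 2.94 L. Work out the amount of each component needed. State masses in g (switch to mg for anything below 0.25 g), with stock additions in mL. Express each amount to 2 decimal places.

Scale factor relative to 1 L: 2.94.
L-tryptophan: 0.03 g per 100 mL × 2940 mL ÷ 100 = 0.88 g
casamino acids: 1.4% w/v = 14 g/L → 14 × 2.94 L = 41.16 g
L-histidine: 0.261 g/L × 2.94 L = 0.77 g
MOPS: 0.534% w/v = 5.34 g/L → 5.34 × 2.94 L = 15.70 g
gentamicin: dilute stock: 11.2 µg/mL × 2940 mL ÷ 16600 µg/mL = 1.98 mL
calcium chloride dihydrate: 6.37 mmol/L × 147 g/mol × 2.94 L ÷ 1000 = 2.75 g
spectinomycin: C1V1 = C2V2 → 124 µg/mL × 2940 mL ÷ 87100 µg/mL = 4.19 mL

L-tryptophan 0.88 g; casamino acids 41.16 g; L-histidine 0.77 g; MOPS 15.70 g; gentamicin 1.98 mL; calcium chloride dihydrate 2.75 g; spectinomycin 4.19 mL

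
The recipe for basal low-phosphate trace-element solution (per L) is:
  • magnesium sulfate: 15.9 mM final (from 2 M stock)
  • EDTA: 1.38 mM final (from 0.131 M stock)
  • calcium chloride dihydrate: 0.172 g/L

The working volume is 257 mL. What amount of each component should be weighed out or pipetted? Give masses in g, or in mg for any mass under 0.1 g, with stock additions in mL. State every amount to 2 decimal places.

Scale factor relative to 1 L: 0.257.
magnesium sulfate: C1V1 = C2V2 → 15.9 mM × 257 mL ÷ 2000 mM = 2.04 mL
EDTA: V = C2·V2/C1 = 1.38 mM × 257 mL ÷ 131 mM = 2.71 mL
calcium chloride dihydrate: 0.172 g/L × 0.257 L = 0.044204 g = 44.20 mg

magnesium sulfate 2.04 mL; EDTA 2.71 mL; calcium chloride dihydrate 44.20 mg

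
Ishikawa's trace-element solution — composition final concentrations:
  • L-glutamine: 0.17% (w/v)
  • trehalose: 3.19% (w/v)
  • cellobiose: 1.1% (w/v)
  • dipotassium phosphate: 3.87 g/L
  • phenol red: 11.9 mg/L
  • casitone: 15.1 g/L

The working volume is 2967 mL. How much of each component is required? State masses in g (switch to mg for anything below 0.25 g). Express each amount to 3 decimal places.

Working volume: 2967 mL = 2.967 L.
L-glutamine: 0.17% w/v = 1.7 g/L → 1.7 × 2.967 L = 5.044 g
trehalose: 3.19 g per 100 mL × 2967 mL ÷ 100 = 94.647 g
cellobiose: 1.1 g per 100 mL × 2967 mL ÷ 100 = 32.637 g
dipotassium phosphate: 3.87 g/L × 2.967 L = 11.482 g
phenol red: 11.9 mg/L × 2.967 L = 35.307 mg
casitone: 15.1 g/L × 2.967 L = 44.802 g

L-glutamine 5.044 g; trehalose 94.647 g; cellobiose 32.637 g; dipotassium phosphate 11.482 g; phenol red 35.307 mg; casitone 44.802 g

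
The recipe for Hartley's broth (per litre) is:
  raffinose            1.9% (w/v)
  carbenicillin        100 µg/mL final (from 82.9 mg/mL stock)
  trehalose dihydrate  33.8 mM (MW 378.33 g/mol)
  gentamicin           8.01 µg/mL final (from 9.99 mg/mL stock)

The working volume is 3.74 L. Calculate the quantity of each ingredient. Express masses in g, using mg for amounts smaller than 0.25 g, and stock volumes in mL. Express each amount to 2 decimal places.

raffinose 71.06 g; carbenicillin 4.51 mL; trehalose dihydrate 47.83 g; gentamicin 3.00 mL

Scale factor relative to 1 L: 3.74.
raffinose: 1.9 g per 100 mL × 3740 mL ÷ 100 = 71.06 g
carbenicillin: V = C2·V2/C1 = 100 µg/mL × 3740 mL ÷ 82900 µg/mL = 4.51 mL
trehalose dihydrate: 33.8 mmol/L × 378.33 g/mol × 3.74 L ÷ 1000 = 47.83 g
gentamicin: V = C2·V2/C1 = 8.01 µg/mL × 3740 mL ÷ 9990 µg/mL = 3.00 mL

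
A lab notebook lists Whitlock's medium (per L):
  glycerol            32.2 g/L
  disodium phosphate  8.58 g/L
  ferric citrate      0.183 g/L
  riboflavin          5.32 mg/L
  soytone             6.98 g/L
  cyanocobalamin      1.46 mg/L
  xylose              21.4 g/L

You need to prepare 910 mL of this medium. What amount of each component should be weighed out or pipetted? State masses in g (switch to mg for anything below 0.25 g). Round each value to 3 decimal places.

Working volume: 910 mL = 0.91 L.
glycerol: 32.2 g/L × 0.91 L = 29.302 g
disodium phosphate: 8.58 g/L × 0.91 L = 7.808 g
ferric citrate: 0.183 g/L × 0.91 L = 0.16653 g = 166.530 mg
riboflavin: 5.32 mg/L × 0.91 L = 4.841 mg
soytone: 6.98 g/L × 0.91 L = 6.352 g
cyanocobalamin: 1.46 mg/L × 0.91 L = 1.329 mg
xylose: 21.4 g/L × 0.91 L = 19.474 g

glycerol 29.302 g; disodium phosphate 7.808 g; ferric citrate 166.530 mg; riboflavin 4.841 mg; soytone 6.352 g; cyanocobalamin 1.329 mg; xylose 19.474 g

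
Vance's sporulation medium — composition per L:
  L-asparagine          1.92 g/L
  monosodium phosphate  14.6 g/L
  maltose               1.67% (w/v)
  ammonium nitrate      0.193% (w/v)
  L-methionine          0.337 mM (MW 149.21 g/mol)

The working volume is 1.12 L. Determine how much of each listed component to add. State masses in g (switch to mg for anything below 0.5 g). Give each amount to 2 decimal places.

Scale factor relative to 1 L: 1.12.
L-asparagine: 1.92 g/L × 1.12 L = 2.15 g
monosodium phosphate: 14.6 g/L × 1.12 L = 16.35 g
maltose: 1.67% w/v = 16.7 g/L → 16.7 × 1.12 L = 18.70 g
ammonium nitrate: 0.193% w/v = 1.93 g/L → 1.93 × 1.12 L = 2.16 g
L-methionine: 0.337 mmol/L × 149.21 mg/mmol × 1.12 L = 56.32 mg

L-asparagine 2.15 g; monosodium phosphate 16.35 g; maltose 18.70 g; ammonium nitrate 2.16 g; L-methionine 56.32 mg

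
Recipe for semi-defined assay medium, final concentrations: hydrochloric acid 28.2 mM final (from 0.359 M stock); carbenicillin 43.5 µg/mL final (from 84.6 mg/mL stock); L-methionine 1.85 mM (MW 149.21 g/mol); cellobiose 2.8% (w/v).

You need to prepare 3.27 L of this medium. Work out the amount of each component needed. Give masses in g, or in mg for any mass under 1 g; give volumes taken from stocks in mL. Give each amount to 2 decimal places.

Working volume: 3.27 L.
hydrochloric acid: dilute stock: 28.2 mM × 3270 mL ÷ 359 mM = 256.86 mL
carbenicillin: V = C2·V2/C1 = 43.5 µg/mL × 3270 mL ÷ 84600 µg/mL = 1.68 mL
L-methionine: 1.85 mmol/L × 149.21 mg/mmol × 3.27 L = 902.65 mg
cellobiose: 2.8% w/v = 28 g/L → 28 × 3.27 L = 91.56 g

hydrochloric acid 256.86 mL; carbenicillin 1.68 mL; L-methionine 902.65 mg; cellobiose 91.56 g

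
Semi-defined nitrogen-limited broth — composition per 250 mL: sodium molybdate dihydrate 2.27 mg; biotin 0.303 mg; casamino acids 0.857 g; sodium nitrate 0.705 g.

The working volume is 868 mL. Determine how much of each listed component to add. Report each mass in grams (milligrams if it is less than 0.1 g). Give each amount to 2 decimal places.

sodium molybdate dihydrate 7.88 mg; biotin 1.05 mg; casamino acids 2.98 g; sodium nitrate 2.45 g

Scale factor = 868 mL / 250 mL = 3.472.
sodium molybdate dihydrate: 2.27 mg × (868 mL / 250 mL) = 7.88 mg
biotin: 0.303 mg × (868 mL / 250 mL) = 1.05 mg
casamino acids: 0.857 g × (868 mL / 250 mL) = 2.98 g
sodium nitrate: 0.705 g × (868 mL / 250 mL) = 2.45 g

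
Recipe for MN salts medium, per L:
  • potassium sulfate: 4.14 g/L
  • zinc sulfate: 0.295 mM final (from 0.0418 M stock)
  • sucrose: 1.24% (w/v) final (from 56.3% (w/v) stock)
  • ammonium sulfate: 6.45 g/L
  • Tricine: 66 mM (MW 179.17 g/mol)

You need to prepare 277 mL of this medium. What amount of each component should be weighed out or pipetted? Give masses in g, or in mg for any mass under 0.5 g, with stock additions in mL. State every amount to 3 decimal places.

potassium sulfate 1.147 g; zinc sulfate 1.955 mL; sucrose 6.101 mL; ammonium sulfate 1.787 g; Tricine 3.276 g

Scale factor relative to 1 L: 0.277.
potassium sulfate: 4.14 g/L × 0.277 L = 1.147 g
zinc sulfate: V = C2·V2/C1 = 0.295 mM × 277 mL ÷ 41.8 mM = 1.955 mL
sucrose: V = C2·V2/C1 = 1.24% ÷ 56.3% × 277 mL = 6.101 mL
ammonium sulfate: 6.45 g/L × 0.277 L = 1.787 g
Tricine: 66 mmol/L × 179.17 g/mol × 0.277 L ÷ 1000 = 3.276 g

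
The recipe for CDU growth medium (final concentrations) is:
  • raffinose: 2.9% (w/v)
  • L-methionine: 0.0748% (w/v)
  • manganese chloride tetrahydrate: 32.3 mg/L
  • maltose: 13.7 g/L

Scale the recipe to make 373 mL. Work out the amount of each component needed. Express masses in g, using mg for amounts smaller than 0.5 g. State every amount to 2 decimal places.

Working volume: 373 mL = 0.373 L.
raffinose: 2.9% w/v = 29 g/L → 29 × 0.373 L = 10.82 g
L-methionine: 0.0748 g per 100 mL × 373 mL ÷ 100 = 0.279004 g = 279.00 mg
manganese chloride tetrahydrate: 32.3 mg/L × 0.373 L = 12.05 mg
maltose: 13.7 g/L × 0.373 L = 5.11 g

raffinose 10.82 g; L-methionine 279.00 mg; manganese chloride tetrahydrate 12.05 mg; maltose 5.11 g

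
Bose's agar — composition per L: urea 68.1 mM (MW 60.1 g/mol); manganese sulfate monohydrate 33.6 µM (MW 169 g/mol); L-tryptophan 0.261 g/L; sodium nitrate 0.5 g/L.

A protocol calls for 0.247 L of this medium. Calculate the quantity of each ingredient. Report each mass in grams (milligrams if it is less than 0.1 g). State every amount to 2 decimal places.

urea 1.01 g; manganese sulfate monohydrate 1.40 mg; L-tryptophan 64.47 mg; sodium nitrate 0.12 g

Working volume: 0.247 L.
urea: 68.1 mmol/L × 60.1 g/mol × 0.247 L ÷ 1000 = 1.01 g
manganese sulfate monohydrate: 33.6 µmol/L × 169 g/mol × 0.247 L ÷ 1000 = 1.40 mg
L-tryptophan: 0.261 g/L × 0.247 L = 0.064467 g = 64.47 mg
sodium nitrate: 0.5 g/L × 0.247 L = 0.12 g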